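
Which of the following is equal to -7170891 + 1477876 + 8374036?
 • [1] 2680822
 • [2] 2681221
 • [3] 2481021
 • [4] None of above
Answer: 4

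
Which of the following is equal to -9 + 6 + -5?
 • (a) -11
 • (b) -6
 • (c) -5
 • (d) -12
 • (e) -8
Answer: e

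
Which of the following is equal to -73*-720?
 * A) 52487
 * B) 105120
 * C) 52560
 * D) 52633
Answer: C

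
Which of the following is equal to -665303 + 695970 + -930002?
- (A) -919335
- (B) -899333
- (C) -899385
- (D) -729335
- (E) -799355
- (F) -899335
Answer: F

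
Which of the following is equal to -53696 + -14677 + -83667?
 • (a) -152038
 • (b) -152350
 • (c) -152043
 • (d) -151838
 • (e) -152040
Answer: e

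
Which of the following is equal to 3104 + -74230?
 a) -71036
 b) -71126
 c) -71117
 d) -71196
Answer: b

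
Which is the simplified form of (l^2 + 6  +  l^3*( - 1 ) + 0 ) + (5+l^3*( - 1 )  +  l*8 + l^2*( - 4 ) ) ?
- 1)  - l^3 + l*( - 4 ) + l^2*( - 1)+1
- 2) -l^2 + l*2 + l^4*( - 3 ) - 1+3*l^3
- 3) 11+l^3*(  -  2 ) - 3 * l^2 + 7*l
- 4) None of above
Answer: 4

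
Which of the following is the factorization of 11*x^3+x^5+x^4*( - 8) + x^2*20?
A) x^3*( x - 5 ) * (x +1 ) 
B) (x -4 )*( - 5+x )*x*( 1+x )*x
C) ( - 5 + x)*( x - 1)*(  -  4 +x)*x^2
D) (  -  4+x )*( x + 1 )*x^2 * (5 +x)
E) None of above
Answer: B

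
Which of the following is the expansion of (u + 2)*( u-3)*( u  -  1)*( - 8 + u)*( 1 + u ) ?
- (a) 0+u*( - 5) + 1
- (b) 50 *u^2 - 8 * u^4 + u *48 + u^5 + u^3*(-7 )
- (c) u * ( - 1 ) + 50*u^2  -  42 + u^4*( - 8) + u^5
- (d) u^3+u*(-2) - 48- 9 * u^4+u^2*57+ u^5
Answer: d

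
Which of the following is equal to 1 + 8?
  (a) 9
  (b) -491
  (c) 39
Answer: a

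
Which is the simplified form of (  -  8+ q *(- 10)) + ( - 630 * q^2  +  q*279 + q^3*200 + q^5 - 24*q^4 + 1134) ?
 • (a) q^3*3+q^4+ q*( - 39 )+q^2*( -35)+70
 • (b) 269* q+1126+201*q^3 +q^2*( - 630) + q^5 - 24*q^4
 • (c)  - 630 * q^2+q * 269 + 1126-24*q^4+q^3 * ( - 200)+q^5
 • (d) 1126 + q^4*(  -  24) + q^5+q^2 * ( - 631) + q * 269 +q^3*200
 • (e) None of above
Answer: e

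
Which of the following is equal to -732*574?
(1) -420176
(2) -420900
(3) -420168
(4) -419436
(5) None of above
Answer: 3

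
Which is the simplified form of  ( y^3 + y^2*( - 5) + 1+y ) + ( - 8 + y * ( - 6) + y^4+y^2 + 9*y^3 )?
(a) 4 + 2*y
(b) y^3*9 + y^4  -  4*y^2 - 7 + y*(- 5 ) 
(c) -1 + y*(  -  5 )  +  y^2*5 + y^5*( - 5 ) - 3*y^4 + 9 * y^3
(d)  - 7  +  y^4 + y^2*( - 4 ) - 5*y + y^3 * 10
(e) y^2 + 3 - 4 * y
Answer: d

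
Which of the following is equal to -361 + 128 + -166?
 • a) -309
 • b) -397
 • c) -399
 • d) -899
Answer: c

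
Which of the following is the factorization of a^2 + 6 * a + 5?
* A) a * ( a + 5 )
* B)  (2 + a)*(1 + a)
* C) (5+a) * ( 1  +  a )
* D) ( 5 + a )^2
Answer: C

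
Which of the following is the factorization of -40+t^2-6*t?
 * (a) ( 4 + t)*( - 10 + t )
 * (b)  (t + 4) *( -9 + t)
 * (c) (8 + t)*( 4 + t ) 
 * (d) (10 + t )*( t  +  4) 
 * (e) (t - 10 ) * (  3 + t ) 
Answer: a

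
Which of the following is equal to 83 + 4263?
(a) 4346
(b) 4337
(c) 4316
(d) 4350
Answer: a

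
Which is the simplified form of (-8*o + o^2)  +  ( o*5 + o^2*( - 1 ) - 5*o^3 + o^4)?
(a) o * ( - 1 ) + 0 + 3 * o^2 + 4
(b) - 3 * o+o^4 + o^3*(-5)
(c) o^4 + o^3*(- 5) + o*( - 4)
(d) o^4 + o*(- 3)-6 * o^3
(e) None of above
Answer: b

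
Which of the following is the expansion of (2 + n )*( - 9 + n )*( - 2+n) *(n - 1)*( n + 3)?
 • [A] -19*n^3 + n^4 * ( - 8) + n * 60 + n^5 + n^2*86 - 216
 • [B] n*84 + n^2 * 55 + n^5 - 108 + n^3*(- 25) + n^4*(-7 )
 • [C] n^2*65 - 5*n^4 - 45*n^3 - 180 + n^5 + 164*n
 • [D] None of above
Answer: B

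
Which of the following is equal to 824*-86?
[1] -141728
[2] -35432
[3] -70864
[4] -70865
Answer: 3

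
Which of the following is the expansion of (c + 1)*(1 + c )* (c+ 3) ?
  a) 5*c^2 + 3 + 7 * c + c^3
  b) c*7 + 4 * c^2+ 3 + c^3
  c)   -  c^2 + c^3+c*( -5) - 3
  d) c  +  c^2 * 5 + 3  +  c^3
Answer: a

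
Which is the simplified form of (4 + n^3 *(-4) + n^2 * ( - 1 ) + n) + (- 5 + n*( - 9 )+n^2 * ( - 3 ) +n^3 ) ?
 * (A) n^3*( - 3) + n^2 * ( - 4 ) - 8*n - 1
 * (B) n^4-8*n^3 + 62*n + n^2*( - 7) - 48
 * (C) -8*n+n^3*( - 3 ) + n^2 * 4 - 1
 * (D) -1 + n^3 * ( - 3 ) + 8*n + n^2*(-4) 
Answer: A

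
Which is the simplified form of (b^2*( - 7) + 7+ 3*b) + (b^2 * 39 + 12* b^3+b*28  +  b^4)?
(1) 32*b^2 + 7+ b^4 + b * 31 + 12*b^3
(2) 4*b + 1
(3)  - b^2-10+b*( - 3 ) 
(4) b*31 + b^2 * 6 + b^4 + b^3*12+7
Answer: 1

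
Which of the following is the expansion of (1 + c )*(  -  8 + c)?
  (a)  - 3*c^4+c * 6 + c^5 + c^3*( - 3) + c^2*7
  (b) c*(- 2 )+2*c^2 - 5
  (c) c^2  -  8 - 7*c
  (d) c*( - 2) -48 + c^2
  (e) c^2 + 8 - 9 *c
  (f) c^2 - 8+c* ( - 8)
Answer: c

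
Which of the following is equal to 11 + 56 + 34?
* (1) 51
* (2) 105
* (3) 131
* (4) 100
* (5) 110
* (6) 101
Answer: 6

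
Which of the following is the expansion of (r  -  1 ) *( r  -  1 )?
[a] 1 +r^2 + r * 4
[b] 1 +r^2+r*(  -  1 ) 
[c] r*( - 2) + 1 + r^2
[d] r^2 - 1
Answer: c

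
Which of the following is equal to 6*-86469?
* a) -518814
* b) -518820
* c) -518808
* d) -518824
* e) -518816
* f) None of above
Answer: a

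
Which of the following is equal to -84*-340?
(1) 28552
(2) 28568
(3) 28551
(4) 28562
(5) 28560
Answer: 5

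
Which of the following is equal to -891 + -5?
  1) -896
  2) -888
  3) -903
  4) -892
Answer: 1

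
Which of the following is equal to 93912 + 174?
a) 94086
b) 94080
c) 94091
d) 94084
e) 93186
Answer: a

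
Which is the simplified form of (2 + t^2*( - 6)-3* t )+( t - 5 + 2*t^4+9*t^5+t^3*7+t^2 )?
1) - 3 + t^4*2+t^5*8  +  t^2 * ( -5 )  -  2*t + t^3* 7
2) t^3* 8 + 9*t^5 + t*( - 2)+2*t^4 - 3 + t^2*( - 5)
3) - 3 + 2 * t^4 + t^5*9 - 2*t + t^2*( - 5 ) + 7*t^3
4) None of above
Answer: 3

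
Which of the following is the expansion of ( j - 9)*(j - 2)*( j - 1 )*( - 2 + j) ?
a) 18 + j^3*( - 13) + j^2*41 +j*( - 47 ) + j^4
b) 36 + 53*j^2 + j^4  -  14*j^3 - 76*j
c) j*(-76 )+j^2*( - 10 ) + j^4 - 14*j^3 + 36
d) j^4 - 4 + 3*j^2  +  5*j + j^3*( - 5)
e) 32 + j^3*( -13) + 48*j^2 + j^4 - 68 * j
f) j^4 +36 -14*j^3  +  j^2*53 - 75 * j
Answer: b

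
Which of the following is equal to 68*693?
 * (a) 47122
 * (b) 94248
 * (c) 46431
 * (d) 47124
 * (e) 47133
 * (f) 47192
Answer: d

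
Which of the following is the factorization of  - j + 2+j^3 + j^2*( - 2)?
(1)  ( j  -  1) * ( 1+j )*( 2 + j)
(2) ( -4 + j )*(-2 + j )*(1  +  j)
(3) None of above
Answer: 3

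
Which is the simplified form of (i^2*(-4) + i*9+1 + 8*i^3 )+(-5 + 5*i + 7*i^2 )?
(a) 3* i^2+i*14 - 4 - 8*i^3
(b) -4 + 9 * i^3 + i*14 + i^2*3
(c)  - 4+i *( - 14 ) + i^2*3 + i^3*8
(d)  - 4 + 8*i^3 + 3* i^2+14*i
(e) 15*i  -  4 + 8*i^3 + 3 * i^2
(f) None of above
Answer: d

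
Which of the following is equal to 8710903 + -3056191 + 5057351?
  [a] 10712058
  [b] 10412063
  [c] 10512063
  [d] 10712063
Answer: d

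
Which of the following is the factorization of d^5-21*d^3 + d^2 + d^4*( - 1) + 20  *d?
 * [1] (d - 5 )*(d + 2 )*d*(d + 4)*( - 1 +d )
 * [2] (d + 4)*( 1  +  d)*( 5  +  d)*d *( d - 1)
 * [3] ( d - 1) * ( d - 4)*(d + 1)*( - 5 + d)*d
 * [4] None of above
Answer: 4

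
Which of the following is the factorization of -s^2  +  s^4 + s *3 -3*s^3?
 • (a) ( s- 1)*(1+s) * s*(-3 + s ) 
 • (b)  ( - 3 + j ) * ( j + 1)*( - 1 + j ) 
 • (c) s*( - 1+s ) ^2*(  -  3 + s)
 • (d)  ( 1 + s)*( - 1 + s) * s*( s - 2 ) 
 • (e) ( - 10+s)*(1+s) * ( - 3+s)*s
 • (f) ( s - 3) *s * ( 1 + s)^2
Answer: a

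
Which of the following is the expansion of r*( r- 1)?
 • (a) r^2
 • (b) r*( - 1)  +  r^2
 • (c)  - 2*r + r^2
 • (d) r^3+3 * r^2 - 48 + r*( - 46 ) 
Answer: b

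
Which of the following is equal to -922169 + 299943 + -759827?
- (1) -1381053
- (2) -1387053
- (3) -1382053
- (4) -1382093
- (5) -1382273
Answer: 3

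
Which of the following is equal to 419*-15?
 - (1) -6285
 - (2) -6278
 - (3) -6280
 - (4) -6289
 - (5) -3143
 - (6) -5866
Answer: 1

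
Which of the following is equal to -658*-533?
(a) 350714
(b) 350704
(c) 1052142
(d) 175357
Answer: a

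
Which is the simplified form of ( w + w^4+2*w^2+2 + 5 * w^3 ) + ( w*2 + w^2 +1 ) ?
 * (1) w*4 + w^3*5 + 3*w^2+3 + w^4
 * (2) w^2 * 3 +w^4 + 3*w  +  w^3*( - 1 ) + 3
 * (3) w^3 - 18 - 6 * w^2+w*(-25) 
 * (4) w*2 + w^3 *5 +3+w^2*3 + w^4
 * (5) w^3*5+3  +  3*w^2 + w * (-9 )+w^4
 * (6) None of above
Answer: 6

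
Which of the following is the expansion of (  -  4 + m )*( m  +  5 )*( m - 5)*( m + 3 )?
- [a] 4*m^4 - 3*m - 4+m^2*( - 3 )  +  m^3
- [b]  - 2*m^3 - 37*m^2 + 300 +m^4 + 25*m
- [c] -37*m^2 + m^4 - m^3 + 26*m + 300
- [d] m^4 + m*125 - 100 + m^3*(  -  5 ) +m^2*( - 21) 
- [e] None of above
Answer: e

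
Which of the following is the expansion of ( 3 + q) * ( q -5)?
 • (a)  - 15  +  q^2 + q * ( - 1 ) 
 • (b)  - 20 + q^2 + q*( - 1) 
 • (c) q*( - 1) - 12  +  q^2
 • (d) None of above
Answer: d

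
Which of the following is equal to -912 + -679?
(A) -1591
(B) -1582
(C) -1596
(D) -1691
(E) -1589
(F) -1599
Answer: A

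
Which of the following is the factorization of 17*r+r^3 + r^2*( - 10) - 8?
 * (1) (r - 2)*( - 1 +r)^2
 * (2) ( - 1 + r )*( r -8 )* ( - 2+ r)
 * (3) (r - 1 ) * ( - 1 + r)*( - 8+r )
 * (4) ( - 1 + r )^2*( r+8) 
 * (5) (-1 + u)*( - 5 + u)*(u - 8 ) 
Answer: 3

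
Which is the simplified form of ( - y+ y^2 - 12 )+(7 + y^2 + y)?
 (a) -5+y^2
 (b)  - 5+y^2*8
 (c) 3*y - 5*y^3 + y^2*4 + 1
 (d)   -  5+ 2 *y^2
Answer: d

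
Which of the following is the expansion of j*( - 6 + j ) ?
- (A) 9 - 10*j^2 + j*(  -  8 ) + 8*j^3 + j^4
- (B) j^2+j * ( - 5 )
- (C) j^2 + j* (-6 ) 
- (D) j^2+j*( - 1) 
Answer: C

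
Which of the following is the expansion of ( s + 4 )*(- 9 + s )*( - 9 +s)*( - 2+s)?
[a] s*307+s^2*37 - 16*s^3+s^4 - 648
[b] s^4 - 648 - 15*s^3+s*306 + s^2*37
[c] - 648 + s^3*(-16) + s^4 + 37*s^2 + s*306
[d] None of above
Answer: c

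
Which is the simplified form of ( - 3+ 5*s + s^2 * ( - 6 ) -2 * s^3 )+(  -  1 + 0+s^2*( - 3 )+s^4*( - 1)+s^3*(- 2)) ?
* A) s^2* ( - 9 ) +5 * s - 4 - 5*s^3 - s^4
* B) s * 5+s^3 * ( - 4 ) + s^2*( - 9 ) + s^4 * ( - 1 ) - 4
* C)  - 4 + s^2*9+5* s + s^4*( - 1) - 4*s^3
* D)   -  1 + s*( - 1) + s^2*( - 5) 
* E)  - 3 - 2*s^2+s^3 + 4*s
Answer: B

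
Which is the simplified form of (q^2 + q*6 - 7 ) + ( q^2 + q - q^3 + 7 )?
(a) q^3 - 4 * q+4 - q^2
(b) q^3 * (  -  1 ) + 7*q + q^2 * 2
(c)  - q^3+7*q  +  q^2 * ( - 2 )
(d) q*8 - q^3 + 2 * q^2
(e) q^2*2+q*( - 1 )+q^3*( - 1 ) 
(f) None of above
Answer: b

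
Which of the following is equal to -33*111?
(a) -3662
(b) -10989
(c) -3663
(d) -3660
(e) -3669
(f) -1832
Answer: c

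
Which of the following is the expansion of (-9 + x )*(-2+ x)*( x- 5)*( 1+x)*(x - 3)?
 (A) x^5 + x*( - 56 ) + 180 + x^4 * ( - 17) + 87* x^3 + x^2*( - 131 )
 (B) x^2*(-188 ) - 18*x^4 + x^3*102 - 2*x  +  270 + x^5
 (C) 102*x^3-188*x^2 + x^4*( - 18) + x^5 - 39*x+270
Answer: C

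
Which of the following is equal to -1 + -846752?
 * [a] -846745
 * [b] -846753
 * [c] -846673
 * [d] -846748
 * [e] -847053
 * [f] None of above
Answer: b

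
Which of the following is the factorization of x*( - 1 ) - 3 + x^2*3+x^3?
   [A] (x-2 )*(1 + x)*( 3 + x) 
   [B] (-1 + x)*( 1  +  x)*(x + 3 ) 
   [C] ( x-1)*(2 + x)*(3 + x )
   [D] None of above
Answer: B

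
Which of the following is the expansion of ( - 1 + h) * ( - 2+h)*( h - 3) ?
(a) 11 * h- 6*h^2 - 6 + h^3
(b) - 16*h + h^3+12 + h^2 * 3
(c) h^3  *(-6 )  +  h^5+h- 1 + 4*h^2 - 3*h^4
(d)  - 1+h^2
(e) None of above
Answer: a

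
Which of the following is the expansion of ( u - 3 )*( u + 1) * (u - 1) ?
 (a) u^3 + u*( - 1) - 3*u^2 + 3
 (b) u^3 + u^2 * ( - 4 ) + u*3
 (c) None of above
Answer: a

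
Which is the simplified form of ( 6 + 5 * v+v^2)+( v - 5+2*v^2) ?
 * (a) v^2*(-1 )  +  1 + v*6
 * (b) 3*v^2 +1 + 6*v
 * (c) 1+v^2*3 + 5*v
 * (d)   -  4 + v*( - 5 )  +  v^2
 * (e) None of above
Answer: b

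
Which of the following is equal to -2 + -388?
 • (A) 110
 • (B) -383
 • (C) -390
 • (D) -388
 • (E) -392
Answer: C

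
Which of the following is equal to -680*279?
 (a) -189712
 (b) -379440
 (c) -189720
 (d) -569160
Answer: c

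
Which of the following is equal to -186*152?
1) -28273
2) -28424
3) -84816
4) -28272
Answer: 4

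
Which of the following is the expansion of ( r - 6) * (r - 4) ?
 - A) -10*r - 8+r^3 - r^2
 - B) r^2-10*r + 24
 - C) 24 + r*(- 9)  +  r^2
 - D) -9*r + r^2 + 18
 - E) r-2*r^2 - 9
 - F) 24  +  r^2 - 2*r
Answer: B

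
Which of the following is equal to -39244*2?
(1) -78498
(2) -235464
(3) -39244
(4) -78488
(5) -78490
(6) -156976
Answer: 4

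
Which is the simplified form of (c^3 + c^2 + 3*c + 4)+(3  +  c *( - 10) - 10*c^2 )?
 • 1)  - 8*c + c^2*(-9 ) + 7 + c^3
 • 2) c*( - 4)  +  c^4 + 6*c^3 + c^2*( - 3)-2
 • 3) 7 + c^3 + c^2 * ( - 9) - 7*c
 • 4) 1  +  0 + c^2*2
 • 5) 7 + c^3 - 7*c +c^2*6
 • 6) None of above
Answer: 3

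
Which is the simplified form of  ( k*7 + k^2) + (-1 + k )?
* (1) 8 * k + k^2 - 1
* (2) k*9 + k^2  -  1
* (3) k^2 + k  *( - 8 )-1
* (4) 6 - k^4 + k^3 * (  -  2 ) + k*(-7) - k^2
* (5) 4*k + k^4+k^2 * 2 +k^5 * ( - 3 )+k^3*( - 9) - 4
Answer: 1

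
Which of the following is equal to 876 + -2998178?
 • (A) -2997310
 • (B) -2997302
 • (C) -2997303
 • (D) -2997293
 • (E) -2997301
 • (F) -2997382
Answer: B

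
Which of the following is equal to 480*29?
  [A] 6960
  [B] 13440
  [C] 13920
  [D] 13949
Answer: C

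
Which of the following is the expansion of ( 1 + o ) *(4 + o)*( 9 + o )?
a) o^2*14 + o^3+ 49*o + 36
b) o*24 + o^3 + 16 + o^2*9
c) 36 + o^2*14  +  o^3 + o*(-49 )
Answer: a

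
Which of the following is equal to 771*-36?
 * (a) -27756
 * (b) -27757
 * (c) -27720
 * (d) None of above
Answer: a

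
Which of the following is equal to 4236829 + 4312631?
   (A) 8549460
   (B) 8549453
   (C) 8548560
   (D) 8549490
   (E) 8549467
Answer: A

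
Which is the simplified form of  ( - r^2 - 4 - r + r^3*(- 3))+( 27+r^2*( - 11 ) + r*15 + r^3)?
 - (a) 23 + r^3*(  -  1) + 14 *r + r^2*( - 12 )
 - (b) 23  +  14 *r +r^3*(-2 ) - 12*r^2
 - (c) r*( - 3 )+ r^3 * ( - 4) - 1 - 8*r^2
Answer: b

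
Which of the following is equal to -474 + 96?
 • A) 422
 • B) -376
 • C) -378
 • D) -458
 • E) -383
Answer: C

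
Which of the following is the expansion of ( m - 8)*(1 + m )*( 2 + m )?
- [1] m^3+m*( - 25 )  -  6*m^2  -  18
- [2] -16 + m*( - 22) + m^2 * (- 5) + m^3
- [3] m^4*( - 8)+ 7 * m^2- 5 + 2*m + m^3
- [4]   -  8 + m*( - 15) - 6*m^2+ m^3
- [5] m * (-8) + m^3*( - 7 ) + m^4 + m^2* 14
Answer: 2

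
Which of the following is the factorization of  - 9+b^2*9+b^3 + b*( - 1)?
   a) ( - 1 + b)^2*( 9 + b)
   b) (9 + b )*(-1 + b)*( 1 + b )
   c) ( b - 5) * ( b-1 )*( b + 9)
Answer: b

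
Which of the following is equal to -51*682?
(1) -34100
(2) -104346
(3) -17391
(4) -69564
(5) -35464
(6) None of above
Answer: 6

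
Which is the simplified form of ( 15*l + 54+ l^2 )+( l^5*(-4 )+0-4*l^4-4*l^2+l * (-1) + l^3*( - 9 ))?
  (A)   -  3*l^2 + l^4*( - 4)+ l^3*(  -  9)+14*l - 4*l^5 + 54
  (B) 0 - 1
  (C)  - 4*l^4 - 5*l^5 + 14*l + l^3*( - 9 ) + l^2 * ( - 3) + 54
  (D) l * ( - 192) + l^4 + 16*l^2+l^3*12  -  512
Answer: A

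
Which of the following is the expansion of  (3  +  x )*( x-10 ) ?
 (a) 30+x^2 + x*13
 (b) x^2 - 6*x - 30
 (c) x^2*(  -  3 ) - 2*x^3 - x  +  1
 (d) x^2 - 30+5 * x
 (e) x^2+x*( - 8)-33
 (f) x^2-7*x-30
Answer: f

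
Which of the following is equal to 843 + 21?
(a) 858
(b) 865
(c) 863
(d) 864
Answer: d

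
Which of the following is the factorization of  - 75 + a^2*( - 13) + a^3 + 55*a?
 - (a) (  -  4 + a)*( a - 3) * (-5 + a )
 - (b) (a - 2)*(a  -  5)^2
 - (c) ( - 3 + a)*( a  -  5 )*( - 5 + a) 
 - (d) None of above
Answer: c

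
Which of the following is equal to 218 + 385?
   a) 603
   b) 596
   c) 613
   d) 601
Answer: a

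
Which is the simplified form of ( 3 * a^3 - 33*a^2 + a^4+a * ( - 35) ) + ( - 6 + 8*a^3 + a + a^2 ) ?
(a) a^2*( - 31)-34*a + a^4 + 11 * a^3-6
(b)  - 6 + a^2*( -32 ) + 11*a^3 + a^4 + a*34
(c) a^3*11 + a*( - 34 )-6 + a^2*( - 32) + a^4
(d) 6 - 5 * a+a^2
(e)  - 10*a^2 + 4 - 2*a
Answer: c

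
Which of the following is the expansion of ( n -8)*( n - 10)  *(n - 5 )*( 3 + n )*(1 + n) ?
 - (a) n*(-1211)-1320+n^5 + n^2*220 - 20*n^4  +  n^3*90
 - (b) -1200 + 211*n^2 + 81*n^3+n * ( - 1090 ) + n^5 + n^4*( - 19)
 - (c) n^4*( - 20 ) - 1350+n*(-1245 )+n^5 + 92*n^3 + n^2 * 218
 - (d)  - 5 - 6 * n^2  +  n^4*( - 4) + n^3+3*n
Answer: b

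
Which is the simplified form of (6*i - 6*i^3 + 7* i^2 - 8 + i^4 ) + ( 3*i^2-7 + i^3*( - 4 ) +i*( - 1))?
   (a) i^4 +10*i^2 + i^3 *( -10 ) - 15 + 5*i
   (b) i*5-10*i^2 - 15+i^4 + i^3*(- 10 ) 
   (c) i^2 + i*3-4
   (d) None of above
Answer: a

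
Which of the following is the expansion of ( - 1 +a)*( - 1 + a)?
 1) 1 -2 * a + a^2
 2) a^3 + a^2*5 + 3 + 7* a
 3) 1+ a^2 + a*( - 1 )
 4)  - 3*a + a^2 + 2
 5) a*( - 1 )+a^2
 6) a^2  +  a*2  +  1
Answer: 1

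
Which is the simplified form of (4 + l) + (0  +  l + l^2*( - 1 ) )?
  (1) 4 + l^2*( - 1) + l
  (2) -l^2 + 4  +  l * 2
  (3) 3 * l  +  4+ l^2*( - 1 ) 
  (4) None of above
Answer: 2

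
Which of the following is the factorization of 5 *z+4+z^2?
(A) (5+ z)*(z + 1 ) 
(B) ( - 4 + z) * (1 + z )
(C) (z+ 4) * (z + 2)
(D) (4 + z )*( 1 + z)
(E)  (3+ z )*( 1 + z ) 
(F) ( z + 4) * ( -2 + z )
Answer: D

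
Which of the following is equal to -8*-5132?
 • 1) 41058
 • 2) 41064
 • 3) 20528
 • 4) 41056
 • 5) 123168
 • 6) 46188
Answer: 4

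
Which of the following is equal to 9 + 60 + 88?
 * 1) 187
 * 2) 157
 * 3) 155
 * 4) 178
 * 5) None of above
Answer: 2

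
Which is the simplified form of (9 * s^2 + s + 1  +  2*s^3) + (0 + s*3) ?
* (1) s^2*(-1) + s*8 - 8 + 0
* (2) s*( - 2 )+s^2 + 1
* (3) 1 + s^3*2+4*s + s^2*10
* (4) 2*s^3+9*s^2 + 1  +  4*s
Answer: 4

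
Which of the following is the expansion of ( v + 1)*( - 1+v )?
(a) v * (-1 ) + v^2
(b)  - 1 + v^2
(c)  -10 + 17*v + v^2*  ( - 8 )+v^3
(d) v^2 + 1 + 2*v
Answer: b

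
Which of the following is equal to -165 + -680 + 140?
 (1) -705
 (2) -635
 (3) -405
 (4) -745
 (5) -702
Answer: 1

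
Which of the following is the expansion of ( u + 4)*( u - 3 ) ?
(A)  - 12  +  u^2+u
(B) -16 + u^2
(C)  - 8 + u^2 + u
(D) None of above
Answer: A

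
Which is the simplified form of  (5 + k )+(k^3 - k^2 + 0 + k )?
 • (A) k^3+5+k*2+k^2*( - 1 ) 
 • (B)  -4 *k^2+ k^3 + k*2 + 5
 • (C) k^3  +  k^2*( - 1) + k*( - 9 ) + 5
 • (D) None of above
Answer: A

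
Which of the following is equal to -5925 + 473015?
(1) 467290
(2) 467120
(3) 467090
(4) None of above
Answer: 3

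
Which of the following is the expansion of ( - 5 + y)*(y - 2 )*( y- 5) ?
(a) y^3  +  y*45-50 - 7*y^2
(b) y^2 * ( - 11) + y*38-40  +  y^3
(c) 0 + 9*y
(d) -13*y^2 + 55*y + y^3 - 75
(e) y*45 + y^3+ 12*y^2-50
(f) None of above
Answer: f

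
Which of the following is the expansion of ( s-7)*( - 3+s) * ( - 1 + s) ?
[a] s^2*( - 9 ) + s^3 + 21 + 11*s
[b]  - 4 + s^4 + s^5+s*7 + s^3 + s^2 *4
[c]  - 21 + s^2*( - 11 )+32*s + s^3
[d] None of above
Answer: d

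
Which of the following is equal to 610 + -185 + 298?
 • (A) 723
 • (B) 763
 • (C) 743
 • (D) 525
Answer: A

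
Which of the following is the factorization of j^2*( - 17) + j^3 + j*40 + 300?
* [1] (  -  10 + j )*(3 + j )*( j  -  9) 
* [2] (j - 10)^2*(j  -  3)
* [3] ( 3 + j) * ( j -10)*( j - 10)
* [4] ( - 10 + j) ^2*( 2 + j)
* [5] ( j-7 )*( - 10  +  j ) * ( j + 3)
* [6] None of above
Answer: 3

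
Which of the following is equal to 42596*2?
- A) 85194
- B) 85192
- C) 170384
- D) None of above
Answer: B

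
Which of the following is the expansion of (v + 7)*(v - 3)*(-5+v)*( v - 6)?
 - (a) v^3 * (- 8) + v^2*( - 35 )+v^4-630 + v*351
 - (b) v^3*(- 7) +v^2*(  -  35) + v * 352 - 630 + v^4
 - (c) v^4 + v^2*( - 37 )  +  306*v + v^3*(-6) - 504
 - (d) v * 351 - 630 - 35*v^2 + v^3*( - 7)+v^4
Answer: d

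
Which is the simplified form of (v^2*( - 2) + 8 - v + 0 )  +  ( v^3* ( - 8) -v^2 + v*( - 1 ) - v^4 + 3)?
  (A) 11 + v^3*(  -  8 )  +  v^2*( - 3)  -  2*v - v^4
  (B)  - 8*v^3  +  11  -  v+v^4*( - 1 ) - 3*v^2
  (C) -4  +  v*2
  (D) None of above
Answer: A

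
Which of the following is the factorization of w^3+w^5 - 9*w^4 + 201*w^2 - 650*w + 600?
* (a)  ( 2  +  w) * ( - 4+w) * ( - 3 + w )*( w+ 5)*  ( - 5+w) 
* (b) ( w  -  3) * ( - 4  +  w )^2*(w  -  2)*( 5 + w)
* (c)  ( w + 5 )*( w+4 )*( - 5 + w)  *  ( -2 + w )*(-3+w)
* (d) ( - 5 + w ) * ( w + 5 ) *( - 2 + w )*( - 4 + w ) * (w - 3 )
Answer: d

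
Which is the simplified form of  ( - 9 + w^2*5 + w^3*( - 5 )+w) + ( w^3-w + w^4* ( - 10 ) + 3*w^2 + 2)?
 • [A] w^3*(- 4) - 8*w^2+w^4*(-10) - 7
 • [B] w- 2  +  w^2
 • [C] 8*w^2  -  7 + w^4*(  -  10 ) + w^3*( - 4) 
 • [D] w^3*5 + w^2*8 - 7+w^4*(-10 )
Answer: C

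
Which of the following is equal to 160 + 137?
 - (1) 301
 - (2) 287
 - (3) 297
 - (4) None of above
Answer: 3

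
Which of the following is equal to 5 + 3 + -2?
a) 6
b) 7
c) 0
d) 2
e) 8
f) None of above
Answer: a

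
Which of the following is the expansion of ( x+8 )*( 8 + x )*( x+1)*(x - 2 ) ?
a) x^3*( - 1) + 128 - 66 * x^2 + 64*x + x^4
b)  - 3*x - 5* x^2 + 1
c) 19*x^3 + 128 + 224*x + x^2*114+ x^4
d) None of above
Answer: d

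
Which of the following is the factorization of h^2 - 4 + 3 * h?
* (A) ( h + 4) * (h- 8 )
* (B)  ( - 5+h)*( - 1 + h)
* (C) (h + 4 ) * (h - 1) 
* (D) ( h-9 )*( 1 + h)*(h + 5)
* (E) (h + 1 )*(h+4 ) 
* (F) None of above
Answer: C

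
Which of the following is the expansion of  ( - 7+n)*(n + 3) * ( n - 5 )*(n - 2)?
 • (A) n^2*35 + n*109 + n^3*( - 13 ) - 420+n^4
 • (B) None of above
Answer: B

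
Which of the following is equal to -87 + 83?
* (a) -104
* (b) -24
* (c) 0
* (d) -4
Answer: d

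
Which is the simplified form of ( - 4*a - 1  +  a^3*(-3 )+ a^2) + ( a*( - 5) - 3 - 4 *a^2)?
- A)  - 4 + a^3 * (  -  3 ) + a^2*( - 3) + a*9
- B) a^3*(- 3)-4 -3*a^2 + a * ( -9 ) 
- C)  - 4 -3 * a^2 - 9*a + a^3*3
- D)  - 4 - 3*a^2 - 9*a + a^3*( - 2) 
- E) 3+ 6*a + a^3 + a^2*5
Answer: B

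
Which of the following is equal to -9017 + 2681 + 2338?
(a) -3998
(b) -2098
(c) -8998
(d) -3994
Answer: a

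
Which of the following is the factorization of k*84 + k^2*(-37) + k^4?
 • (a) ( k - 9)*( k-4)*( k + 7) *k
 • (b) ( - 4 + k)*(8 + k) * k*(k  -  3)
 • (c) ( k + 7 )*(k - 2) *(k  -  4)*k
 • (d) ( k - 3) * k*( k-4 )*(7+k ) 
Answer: d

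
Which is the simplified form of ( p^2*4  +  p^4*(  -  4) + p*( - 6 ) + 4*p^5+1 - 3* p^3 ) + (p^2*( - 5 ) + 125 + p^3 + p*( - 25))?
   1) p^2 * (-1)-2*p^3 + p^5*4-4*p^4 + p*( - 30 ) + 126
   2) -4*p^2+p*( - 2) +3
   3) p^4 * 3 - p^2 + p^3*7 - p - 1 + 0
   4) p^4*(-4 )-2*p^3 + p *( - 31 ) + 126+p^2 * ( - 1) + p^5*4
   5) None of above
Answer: 4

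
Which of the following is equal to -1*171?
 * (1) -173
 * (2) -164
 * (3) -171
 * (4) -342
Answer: 3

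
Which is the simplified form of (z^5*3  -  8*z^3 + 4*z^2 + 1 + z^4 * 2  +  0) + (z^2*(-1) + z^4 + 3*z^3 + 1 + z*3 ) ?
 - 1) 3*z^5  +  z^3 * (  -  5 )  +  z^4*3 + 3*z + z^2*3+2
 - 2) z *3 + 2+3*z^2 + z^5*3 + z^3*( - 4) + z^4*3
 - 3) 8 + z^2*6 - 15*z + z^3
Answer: 1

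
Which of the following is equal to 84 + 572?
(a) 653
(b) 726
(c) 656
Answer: c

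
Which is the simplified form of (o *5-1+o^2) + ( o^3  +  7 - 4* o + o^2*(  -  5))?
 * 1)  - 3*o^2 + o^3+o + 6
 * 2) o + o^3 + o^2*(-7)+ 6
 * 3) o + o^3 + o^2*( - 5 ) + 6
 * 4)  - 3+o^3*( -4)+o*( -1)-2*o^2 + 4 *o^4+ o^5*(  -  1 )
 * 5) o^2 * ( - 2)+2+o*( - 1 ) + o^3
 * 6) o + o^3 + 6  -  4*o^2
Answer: 6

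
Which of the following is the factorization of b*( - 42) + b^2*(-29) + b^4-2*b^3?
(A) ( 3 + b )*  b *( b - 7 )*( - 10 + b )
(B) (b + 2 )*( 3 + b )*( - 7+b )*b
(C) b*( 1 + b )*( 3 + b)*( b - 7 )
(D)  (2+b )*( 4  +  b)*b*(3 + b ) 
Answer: B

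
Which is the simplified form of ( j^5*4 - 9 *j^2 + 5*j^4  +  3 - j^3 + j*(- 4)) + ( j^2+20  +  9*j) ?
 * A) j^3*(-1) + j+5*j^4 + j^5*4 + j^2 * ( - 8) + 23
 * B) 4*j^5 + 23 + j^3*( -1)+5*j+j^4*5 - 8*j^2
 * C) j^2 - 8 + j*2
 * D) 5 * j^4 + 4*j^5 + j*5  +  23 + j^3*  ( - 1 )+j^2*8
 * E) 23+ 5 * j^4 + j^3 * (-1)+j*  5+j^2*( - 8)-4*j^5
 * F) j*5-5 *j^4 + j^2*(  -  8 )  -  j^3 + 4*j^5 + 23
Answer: B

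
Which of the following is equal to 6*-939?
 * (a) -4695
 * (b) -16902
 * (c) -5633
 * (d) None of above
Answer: d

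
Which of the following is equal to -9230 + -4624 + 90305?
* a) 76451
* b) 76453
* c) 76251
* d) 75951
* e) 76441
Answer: a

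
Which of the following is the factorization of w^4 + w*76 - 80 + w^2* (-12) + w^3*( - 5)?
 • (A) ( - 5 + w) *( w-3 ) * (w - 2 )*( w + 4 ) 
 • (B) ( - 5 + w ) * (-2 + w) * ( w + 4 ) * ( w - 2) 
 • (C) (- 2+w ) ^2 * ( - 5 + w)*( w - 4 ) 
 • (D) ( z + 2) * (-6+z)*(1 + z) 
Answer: B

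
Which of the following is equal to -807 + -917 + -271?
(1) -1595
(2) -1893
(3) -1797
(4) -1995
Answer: 4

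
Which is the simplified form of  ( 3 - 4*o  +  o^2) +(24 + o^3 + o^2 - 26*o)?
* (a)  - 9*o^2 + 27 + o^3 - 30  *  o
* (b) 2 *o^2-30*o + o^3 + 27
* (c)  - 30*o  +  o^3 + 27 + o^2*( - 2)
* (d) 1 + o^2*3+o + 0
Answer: b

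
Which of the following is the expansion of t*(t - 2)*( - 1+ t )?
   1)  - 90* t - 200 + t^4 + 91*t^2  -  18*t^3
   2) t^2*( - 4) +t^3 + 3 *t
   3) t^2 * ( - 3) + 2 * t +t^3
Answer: 3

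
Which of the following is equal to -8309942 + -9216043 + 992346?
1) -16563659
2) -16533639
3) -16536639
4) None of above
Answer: 2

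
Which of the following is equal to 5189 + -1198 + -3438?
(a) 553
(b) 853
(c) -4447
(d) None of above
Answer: a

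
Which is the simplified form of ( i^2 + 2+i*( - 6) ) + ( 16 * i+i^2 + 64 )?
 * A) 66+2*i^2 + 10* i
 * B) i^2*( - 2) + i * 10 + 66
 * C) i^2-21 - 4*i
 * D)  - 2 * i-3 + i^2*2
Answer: A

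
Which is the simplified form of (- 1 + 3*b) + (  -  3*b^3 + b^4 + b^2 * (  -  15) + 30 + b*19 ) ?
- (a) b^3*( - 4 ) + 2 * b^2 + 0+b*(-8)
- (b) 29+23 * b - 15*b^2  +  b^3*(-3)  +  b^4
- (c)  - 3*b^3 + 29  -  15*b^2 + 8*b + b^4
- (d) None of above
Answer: d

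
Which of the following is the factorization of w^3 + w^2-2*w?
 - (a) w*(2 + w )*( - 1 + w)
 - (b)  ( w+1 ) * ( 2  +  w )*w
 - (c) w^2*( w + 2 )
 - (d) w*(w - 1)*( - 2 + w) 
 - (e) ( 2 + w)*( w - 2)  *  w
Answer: a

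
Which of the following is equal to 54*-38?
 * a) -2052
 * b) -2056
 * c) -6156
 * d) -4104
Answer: a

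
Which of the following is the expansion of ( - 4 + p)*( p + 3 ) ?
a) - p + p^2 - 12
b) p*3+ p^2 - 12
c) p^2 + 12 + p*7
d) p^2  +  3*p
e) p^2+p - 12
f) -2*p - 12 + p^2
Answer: a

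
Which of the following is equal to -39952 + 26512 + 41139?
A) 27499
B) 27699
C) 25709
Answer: B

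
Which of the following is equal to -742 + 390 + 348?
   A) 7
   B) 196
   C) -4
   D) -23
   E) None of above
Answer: C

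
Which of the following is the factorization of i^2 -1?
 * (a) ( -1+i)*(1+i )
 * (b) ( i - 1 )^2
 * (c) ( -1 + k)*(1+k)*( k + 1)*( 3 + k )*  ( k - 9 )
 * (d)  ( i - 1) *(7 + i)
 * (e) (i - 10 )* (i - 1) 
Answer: a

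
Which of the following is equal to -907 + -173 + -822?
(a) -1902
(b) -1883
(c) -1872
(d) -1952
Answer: a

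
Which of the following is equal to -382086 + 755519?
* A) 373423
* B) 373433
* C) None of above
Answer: B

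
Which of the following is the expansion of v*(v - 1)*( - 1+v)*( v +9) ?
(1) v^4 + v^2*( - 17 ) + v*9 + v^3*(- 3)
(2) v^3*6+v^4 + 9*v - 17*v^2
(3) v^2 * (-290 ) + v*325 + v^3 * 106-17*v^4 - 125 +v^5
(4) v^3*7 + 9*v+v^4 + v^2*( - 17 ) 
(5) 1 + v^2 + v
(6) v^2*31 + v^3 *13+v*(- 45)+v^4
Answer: 4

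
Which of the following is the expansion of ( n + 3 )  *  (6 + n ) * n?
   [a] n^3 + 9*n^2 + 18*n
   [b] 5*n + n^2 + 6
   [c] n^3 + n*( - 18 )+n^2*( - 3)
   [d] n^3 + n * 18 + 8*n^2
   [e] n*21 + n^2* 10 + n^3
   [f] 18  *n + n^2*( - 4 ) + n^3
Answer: a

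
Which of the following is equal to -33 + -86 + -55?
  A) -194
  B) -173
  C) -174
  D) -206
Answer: C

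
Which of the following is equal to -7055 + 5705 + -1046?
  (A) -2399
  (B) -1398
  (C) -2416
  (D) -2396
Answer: D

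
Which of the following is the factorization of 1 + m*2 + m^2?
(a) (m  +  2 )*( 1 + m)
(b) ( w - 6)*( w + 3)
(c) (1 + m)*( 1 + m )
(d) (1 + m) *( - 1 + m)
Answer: c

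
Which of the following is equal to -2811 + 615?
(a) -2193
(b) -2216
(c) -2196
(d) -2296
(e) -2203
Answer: c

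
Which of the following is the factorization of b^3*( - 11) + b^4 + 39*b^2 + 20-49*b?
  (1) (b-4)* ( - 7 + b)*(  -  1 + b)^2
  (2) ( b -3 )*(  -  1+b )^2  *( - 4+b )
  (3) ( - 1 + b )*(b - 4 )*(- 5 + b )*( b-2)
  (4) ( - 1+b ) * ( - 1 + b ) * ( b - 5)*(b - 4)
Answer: 4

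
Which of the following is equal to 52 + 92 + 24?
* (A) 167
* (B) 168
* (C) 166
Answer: B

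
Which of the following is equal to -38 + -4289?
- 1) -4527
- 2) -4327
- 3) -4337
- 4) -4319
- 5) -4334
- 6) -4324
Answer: 2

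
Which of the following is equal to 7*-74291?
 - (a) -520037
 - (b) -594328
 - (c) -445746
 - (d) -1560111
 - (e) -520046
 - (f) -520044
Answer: a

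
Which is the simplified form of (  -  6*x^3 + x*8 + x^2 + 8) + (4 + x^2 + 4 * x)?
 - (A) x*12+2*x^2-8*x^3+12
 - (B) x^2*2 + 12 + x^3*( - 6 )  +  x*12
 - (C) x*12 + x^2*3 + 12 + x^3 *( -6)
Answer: B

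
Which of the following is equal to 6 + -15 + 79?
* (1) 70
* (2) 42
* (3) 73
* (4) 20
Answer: 1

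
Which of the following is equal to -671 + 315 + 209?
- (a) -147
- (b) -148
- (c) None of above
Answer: a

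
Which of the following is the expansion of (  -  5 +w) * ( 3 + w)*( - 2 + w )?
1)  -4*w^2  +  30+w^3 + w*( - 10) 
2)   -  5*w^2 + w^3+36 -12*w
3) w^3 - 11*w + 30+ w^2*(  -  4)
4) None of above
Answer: 3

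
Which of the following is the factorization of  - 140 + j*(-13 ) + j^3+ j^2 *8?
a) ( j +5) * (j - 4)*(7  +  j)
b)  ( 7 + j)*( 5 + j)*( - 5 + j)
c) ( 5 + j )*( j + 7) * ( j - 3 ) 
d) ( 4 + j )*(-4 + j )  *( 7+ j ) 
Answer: a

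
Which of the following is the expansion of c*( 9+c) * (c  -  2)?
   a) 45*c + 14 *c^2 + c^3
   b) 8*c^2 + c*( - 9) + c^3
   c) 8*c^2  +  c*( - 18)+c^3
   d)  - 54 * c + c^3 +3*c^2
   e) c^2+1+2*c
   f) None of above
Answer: f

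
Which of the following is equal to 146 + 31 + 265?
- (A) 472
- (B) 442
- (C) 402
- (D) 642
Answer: B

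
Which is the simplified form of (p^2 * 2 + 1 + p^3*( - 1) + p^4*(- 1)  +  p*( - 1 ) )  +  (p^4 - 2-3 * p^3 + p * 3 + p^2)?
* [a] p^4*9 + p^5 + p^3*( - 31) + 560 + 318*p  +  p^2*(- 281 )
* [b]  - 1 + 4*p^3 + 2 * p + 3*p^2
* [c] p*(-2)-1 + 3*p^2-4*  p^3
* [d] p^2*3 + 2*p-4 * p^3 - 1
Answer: d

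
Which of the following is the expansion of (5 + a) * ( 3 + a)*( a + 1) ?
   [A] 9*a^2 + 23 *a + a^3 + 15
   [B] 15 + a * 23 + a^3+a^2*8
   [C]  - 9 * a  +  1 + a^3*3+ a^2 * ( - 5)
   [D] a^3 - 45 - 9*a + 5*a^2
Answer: A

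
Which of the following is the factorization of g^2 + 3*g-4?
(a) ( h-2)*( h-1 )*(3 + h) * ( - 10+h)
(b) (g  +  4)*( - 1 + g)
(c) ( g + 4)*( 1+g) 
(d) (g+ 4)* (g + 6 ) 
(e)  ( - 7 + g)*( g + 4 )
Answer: b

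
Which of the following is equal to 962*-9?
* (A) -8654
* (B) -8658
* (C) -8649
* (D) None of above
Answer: B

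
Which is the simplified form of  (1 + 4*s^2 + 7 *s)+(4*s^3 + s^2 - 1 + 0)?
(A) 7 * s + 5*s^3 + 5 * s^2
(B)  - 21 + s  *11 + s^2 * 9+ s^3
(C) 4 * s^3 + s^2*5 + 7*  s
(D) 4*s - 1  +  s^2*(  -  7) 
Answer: C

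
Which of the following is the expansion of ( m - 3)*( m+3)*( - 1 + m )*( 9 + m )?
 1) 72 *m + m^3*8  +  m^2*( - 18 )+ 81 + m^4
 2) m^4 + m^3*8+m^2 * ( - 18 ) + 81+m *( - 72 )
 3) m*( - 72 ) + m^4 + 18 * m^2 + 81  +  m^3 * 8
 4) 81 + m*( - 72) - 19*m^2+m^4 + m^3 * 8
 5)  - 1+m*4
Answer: 2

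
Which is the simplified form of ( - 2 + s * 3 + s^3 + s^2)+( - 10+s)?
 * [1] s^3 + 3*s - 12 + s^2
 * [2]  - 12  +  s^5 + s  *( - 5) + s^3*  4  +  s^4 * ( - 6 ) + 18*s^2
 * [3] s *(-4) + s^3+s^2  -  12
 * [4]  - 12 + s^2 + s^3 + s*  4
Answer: 4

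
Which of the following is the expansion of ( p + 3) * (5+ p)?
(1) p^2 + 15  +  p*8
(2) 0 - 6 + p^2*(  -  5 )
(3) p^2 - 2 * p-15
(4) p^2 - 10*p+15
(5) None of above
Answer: 1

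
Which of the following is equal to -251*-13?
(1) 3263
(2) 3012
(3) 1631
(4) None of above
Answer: 1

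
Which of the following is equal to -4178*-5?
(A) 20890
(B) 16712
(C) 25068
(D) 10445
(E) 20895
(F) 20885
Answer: A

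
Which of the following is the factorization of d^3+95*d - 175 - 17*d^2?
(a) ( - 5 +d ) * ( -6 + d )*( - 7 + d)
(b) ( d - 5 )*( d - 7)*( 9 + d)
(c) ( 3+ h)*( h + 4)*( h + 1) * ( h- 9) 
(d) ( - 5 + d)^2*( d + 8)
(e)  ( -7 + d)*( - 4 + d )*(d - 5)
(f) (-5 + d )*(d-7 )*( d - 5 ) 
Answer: f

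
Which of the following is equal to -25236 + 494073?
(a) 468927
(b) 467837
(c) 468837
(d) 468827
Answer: c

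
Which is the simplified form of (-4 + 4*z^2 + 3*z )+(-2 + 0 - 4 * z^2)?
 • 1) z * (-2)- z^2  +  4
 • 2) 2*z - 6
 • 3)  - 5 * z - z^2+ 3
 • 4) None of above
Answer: 4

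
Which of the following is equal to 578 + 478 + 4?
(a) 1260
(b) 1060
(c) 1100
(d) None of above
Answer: b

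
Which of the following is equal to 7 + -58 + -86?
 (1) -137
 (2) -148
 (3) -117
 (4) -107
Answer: 1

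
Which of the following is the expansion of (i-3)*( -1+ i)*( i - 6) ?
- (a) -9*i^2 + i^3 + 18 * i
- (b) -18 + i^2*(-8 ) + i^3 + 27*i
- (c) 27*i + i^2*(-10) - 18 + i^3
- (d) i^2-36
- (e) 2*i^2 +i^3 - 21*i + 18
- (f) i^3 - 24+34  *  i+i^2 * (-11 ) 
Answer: c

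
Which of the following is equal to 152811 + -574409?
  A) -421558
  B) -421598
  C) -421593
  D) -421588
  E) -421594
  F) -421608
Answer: B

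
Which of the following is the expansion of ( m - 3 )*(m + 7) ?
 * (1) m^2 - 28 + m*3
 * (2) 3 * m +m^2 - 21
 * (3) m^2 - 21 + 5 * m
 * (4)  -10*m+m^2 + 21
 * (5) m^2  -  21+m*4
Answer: 5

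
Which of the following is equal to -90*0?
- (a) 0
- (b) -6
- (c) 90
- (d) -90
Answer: a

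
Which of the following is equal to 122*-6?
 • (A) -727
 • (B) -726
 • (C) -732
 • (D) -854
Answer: C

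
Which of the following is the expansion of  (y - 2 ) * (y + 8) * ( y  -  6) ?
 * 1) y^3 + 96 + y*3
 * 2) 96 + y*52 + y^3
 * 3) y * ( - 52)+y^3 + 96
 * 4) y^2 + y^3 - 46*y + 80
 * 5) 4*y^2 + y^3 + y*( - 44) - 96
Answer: 3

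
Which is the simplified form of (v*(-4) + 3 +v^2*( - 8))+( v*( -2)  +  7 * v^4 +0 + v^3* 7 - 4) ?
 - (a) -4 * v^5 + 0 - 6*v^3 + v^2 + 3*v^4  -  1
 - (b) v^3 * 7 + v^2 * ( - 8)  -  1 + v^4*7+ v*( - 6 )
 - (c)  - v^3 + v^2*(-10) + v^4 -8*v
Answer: b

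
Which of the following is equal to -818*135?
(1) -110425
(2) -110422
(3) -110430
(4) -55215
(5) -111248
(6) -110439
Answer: 3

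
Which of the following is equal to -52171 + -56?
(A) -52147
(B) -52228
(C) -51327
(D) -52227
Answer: D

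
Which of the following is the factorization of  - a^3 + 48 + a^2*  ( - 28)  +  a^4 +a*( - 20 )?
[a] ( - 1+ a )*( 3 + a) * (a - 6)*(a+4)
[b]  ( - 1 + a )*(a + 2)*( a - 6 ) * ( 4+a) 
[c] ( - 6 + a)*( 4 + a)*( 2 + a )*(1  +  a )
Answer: b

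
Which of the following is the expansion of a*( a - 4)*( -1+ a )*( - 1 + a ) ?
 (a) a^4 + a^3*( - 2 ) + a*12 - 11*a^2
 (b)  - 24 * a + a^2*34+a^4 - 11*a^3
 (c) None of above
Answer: c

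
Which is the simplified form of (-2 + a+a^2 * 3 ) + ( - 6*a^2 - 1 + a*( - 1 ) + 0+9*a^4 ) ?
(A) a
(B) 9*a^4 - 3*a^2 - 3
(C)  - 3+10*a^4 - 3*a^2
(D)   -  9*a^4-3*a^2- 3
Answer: B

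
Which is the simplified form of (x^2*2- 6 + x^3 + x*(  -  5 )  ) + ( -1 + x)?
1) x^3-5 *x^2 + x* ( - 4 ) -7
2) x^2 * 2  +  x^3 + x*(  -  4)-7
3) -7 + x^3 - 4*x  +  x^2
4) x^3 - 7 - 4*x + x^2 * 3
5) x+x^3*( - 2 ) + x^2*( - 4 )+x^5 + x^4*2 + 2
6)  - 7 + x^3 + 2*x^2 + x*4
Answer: 2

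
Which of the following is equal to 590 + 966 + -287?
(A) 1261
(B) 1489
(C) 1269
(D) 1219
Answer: C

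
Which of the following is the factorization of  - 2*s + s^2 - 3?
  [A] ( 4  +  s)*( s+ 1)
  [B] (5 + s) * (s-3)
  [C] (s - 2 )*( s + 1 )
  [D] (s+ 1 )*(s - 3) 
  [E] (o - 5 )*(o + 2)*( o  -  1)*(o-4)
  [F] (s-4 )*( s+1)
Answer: D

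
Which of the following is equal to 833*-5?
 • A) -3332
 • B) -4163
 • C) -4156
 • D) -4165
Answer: D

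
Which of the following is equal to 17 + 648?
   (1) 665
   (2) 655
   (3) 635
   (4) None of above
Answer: 1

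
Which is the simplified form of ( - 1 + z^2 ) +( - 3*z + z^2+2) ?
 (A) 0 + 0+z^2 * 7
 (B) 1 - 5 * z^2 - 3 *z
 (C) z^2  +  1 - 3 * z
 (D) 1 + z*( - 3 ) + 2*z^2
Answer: D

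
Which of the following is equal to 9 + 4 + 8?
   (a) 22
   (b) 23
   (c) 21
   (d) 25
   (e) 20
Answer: c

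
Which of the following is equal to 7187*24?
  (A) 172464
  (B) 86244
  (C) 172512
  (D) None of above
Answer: D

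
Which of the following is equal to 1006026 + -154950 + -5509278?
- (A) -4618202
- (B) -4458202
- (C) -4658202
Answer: C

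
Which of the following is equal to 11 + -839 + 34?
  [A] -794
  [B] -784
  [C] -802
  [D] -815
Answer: A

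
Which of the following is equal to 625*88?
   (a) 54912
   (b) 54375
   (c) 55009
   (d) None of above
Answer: d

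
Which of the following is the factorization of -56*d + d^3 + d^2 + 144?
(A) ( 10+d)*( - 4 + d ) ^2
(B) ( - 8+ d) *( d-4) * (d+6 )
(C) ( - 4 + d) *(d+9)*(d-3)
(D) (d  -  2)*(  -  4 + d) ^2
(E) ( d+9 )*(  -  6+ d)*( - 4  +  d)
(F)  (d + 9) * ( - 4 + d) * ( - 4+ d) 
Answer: F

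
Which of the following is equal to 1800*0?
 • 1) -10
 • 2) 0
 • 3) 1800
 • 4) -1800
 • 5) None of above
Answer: 2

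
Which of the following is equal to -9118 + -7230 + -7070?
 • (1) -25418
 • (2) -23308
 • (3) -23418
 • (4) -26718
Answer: 3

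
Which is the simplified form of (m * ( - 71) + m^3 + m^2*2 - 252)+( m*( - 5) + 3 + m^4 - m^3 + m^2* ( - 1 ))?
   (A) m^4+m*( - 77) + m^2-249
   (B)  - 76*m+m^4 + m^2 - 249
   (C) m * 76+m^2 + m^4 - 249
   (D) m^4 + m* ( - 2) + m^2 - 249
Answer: B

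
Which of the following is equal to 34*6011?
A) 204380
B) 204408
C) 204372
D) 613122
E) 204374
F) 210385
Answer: E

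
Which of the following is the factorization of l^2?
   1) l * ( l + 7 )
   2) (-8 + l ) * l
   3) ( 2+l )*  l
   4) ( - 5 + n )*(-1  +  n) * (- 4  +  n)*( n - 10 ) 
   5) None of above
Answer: 5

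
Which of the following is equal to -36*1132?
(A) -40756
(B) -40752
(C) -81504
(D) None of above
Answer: B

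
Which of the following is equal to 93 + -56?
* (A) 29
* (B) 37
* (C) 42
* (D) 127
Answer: B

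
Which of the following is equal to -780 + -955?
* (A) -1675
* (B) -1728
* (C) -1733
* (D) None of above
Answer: D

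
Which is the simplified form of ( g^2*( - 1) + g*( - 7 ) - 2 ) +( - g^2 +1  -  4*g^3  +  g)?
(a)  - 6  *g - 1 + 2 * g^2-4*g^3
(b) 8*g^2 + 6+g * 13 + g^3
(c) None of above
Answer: c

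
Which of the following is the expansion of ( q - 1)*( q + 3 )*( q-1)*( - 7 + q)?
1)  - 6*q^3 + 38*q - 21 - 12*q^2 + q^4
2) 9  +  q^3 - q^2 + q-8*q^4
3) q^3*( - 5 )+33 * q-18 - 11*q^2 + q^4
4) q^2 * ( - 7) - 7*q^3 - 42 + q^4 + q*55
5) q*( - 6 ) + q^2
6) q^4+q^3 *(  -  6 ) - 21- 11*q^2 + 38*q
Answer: 1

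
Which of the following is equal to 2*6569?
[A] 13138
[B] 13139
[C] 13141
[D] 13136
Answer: A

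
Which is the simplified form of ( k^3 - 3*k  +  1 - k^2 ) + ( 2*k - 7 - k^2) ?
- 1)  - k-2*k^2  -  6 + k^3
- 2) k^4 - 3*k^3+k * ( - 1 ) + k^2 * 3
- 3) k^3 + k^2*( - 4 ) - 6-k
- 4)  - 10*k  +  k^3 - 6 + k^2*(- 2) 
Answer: 1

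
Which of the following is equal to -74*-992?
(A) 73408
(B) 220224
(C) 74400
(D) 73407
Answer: A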